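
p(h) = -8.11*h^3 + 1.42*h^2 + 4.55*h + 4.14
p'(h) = -24.33*h^2 + 2.84*h + 4.55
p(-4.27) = 642.00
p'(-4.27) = -451.18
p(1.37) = -7.81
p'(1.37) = -37.22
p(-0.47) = 3.16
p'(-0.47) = -2.16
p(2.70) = -132.85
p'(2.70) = -165.15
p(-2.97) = 215.62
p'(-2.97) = -218.50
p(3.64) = -351.62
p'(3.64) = -307.48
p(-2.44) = 119.30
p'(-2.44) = -147.23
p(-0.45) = 3.12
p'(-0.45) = -1.65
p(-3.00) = 222.24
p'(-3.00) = -222.94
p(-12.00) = 14168.10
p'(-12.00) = -3533.05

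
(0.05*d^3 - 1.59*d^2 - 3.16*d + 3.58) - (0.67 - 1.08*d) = 0.05*d^3 - 1.59*d^2 - 2.08*d + 2.91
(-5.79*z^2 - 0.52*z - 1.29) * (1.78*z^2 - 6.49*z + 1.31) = -10.3062*z^4 + 36.6515*z^3 - 6.5063*z^2 + 7.6909*z - 1.6899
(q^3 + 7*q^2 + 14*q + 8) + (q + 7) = q^3 + 7*q^2 + 15*q + 15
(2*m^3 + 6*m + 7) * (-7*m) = -14*m^4 - 42*m^2 - 49*m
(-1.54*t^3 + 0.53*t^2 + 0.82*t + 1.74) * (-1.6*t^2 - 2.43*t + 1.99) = 2.464*t^5 + 2.8942*t^4 - 5.6645*t^3 - 3.7219*t^2 - 2.5964*t + 3.4626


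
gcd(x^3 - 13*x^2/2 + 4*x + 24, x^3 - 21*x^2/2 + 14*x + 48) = x^2 - 5*x/2 - 6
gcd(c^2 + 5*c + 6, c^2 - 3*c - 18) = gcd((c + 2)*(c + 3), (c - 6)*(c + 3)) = c + 3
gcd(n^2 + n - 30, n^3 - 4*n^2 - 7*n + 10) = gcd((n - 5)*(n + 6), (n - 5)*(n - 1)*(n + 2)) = n - 5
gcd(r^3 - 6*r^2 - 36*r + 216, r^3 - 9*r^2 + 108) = r^2 - 12*r + 36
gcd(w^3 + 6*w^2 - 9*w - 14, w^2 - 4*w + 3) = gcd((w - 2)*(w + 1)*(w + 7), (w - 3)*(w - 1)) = 1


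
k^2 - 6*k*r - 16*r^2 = (k - 8*r)*(k + 2*r)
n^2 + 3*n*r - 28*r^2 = (n - 4*r)*(n + 7*r)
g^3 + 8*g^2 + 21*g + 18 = (g + 2)*(g + 3)^2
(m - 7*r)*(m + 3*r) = m^2 - 4*m*r - 21*r^2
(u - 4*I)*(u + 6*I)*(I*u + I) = I*u^3 - 2*u^2 + I*u^2 - 2*u + 24*I*u + 24*I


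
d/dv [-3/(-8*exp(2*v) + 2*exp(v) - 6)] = (3/2 - 12*exp(v))*exp(v)/(4*exp(2*v) - exp(v) + 3)^2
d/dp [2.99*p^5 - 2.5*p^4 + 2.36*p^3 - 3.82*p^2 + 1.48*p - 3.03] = 14.95*p^4 - 10.0*p^3 + 7.08*p^2 - 7.64*p + 1.48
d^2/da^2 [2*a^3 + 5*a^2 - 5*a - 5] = 12*a + 10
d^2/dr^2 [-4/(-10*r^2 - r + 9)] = 8*(-100*r^2 - 10*r + (20*r + 1)^2 + 90)/(10*r^2 + r - 9)^3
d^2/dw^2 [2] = 0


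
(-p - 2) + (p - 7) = -9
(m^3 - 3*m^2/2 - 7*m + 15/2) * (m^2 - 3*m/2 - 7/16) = m^5 - 3*m^4 - 83*m^3/16 + 597*m^2/32 - 131*m/16 - 105/32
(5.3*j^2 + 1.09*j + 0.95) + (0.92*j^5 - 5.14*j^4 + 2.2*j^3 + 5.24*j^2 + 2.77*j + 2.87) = 0.92*j^5 - 5.14*j^4 + 2.2*j^3 + 10.54*j^2 + 3.86*j + 3.82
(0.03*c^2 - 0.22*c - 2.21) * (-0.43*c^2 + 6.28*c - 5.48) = -0.0129*c^4 + 0.283*c^3 - 0.5957*c^2 - 12.6732*c + 12.1108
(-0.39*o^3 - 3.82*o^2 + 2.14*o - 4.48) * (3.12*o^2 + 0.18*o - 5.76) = -1.2168*o^5 - 11.9886*o^4 + 8.2356*o^3 + 8.4108*o^2 - 13.1328*o + 25.8048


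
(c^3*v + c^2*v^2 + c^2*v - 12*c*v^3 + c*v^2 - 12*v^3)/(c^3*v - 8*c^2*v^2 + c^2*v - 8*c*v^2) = (-c^2 - c*v + 12*v^2)/(c*(-c + 8*v))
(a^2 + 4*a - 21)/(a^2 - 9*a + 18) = (a + 7)/(a - 6)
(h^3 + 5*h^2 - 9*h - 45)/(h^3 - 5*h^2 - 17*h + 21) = (h^2 + 2*h - 15)/(h^2 - 8*h + 7)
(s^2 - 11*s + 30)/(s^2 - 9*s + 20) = (s - 6)/(s - 4)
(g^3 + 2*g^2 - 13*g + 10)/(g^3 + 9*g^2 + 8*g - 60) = (g - 1)/(g + 6)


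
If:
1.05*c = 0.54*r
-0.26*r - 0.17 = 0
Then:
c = -0.34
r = -0.65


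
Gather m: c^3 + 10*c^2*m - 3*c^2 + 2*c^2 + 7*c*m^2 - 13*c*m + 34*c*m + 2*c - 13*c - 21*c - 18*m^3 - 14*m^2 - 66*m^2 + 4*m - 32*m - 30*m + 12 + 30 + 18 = c^3 - c^2 - 32*c - 18*m^3 + m^2*(7*c - 80) + m*(10*c^2 + 21*c - 58) + 60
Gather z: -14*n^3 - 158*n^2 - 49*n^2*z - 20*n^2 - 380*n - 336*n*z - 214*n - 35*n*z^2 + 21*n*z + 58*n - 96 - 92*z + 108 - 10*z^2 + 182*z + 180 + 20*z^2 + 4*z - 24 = -14*n^3 - 178*n^2 - 536*n + z^2*(10 - 35*n) + z*(-49*n^2 - 315*n + 94) + 168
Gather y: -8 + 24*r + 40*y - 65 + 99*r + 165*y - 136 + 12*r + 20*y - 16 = 135*r + 225*y - 225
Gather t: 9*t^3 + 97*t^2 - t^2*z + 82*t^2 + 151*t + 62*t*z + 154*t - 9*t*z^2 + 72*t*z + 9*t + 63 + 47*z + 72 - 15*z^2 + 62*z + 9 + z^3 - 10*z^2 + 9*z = 9*t^3 + t^2*(179 - z) + t*(-9*z^2 + 134*z + 314) + z^3 - 25*z^2 + 118*z + 144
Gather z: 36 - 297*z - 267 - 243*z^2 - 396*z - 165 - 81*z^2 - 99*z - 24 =-324*z^2 - 792*z - 420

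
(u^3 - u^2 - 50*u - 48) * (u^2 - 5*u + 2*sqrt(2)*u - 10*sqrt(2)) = u^5 - 6*u^4 + 2*sqrt(2)*u^4 - 45*u^3 - 12*sqrt(2)*u^3 - 90*sqrt(2)*u^2 + 202*u^2 + 240*u + 404*sqrt(2)*u + 480*sqrt(2)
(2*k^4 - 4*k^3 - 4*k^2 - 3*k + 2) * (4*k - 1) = 8*k^5 - 18*k^4 - 12*k^3 - 8*k^2 + 11*k - 2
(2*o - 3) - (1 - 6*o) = 8*o - 4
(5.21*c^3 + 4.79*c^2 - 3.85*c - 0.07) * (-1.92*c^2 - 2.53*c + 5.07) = -10.0032*c^5 - 22.3781*c^4 + 21.688*c^3 + 34.1602*c^2 - 19.3424*c - 0.3549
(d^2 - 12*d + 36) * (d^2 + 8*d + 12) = d^4 - 4*d^3 - 48*d^2 + 144*d + 432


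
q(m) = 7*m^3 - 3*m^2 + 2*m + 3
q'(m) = 21*m^2 - 6*m + 2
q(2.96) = 164.18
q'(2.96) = 168.23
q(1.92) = 45.33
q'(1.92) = 67.89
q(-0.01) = 2.98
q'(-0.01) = 2.06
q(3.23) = 214.05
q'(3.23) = 201.71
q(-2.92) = -202.70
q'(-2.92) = 198.57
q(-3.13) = -247.30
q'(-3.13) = 226.51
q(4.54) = 605.28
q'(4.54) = 407.60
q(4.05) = 426.90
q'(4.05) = 322.15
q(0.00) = 3.00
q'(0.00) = 2.00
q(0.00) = 3.00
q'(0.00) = 2.00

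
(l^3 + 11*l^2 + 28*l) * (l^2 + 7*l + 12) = l^5 + 18*l^4 + 117*l^3 + 328*l^2 + 336*l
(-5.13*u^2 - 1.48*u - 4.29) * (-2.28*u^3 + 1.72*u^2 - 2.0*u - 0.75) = 11.6964*u^5 - 5.4492*u^4 + 17.4956*u^3 - 0.5713*u^2 + 9.69*u + 3.2175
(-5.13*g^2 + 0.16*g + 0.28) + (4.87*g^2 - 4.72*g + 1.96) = -0.26*g^2 - 4.56*g + 2.24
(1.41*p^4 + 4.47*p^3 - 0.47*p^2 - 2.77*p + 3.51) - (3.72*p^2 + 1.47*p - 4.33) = 1.41*p^4 + 4.47*p^3 - 4.19*p^2 - 4.24*p + 7.84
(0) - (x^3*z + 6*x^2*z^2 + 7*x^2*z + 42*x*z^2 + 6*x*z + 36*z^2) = -x^3*z - 6*x^2*z^2 - 7*x^2*z - 42*x*z^2 - 6*x*z - 36*z^2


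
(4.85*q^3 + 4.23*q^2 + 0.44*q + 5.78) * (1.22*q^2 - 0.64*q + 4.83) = 5.917*q^5 + 2.0566*q^4 + 21.2551*q^3 + 27.2009*q^2 - 1.574*q + 27.9174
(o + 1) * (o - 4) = o^2 - 3*o - 4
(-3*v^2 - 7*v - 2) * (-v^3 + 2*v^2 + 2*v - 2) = 3*v^5 + v^4 - 18*v^3 - 12*v^2 + 10*v + 4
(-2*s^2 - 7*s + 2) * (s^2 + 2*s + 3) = -2*s^4 - 11*s^3 - 18*s^2 - 17*s + 6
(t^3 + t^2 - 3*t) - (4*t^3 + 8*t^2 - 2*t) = -3*t^3 - 7*t^2 - t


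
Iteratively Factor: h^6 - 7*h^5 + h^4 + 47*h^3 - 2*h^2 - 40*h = (h)*(h^5 - 7*h^4 + h^3 + 47*h^2 - 2*h - 40) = h*(h + 1)*(h^4 - 8*h^3 + 9*h^2 + 38*h - 40) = h*(h - 1)*(h + 1)*(h^3 - 7*h^2 + 2*h + 40) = h*(h - 1)*(h + 1)*(h + 2)*(h^2 - 9*h + 20) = h*(h - 5)*(h - 1)*(h + 1)*(h + 2)*(h - 4)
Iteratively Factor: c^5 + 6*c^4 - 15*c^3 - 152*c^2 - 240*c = (c + 4)*(c^4 + 2*c^3 - 23*c^2 - 60*c) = (c - 5)*(c + 4)*(c^3 + 7*c^2 + 12*c) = c*(c - 5)*(c + 4)*(c^2 + 7*c + 12) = c*(c - 5)*(c + 4)^2*(c + 3)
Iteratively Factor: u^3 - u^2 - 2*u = (u - 2)*(u^2 + u) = u*(u - 2)*(u + 1)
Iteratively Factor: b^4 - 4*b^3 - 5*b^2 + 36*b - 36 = (b - 2)*(b^3 - 2*b^2 - 9*b + 18) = (b - 3)*(b - 2)*(b^2 + b - 6) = (b - 3)*(b - 2)^2*(b + 3)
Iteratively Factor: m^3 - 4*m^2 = (m - 4)*(m^2) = m*(m - 4)*(m)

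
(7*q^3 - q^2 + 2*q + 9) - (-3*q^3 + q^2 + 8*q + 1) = 10*q^3 - 2*q^2 - 6*q + 8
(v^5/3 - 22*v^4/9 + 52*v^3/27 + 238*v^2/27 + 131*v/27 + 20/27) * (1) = v^5/3 - 22*v^4/9 + 52*v^3/27 + 238*v^2/27 + 131*v/27 + 20/27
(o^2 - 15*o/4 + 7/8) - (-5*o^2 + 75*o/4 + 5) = 6*o^2 - 45*o/2 - 33/8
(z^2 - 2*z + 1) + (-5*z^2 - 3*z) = -4*z^2 - 5*z + 1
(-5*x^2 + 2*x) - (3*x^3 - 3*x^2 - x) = -3*x^3 - 2*x^2 + 3*x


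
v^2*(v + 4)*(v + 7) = v^4 + 11*v^3 + 28*v^2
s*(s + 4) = s^2 + 4*s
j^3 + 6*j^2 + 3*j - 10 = (j - 1)*(j + 2)*(j + 5)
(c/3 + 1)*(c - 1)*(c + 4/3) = c^3/3 + 10*c^2/9 - c/9 - 4/3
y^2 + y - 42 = (y - 6)*(y + 7)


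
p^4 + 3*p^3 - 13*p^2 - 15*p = p*(p - 3)*(p + 1)*(p + 5)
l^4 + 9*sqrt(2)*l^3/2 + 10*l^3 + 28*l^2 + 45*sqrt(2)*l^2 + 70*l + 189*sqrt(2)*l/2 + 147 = (l + 3)*(l + 7)*(l + sqrt(2))*(l + 7*sqrt(2)/2)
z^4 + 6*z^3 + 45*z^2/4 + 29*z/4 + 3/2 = (z + 1/2)^2*(z + 2)*(z + 3)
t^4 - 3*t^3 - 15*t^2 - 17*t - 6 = (t - 6)*(t + 1)^3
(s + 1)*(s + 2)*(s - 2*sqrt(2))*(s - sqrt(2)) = s^4 - 3*sqrt(2)*s^3 + 3*s^3 - 9*sqrt(2)*s^2 + 6*s^2 - 6*sqrt(2)*s + 12*s + 8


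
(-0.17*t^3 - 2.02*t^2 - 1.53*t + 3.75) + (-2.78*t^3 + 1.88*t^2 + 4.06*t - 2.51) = -2.95*t^3 - 0.14*t^2 + 2.53*t + 1.24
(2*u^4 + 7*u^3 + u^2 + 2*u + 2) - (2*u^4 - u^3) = 8*u^3 + u^2 + 2*u + 2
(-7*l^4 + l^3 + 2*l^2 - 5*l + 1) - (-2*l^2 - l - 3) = -7*l^4 + l^3 + 4*l^2 - 4*l + 4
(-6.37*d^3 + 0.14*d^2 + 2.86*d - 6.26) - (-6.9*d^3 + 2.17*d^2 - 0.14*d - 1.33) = 0.53*d^3 - 2.03*d^2 + 3.0*d - 4.93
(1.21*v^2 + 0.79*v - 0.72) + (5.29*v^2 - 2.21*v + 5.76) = 6.5*v^2 - 1.42*v + 5.04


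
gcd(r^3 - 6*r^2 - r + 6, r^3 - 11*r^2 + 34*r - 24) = r^2 - 7*r + 6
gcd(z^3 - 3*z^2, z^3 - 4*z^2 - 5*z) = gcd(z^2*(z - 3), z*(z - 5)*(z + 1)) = z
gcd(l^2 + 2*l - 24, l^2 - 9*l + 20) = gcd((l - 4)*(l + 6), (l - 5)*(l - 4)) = l - 4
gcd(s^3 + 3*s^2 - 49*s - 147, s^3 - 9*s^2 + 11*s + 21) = s - 7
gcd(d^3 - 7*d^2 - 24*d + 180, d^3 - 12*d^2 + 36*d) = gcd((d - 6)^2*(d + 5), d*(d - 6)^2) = d^2 - 12*d + 36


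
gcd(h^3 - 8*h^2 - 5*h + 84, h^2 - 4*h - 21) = h^2 - 4*h - 21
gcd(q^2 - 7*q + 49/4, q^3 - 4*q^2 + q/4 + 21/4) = q - 7/2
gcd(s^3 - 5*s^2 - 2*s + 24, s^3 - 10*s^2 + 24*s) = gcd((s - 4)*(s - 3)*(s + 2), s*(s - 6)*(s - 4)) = s - 4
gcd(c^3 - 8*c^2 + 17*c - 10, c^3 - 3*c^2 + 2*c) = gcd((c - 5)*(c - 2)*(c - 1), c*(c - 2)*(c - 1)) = c^2 - 3*c + 2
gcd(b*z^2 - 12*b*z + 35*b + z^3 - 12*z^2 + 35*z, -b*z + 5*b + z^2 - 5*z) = z - 5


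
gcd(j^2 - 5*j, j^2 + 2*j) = j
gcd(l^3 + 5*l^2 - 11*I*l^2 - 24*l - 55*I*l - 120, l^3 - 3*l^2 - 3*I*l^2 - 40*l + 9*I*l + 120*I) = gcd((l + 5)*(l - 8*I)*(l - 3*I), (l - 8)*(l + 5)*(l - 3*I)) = l^2 + l*(5 - 3*I) - 15*I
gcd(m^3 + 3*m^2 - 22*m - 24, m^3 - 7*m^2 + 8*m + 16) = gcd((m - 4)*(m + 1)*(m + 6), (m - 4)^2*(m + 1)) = m^2 - 3*m - 4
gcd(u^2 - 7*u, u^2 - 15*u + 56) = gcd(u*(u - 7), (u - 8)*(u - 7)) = u - 7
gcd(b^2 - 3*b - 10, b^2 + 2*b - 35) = b - 5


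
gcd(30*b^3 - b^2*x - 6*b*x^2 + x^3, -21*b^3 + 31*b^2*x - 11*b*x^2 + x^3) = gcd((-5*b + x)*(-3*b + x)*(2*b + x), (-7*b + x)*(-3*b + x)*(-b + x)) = -3*b + x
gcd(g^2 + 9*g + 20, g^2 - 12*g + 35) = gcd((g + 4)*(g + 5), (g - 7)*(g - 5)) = 1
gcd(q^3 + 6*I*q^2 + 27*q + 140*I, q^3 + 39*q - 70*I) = q^2 + 2*I*q + 35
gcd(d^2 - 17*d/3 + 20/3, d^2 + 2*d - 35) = 1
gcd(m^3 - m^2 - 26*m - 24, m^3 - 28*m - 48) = m^2 - 2*m - 24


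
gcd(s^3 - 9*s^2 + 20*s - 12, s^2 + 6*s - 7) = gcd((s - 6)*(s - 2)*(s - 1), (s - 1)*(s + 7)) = s - 1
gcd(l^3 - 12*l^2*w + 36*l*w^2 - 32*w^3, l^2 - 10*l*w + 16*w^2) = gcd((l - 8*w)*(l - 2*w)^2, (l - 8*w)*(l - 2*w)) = l^2 - 10*l*w + 16*w^2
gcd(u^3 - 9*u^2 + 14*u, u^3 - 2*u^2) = u^2 - 2*u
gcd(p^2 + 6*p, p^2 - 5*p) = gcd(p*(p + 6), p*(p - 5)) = p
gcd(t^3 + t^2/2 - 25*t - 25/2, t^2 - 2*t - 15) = t - 5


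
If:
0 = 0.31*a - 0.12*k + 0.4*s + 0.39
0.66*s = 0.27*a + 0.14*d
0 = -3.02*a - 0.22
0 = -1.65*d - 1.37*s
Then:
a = -0.07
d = 0.02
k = 2.98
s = -0.03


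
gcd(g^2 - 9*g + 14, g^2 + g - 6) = g - 2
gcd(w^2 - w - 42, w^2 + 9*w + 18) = w + 6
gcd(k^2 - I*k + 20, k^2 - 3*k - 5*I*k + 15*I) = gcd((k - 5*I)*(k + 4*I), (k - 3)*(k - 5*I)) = k - 5*I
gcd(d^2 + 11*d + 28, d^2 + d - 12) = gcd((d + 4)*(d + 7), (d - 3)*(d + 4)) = d + 4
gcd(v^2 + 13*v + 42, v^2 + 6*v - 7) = v + 7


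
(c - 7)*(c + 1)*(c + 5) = c^3 - c^2 - 37*c - 35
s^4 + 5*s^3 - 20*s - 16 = (s - 2)*(s + 1)*(s + 2)*(s + 4)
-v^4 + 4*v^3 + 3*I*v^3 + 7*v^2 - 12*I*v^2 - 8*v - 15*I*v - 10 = (v - 5)*(v - 2*I)*(I*v + 1)*(I*v + I)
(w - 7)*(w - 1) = w^2 - 8*w + 7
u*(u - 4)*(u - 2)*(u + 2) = u^4 - 4*u^3 - 4*u^2 + 16*u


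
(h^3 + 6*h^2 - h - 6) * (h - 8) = h^4 - 2*h^3 - 49*h^2 + 2*h + 48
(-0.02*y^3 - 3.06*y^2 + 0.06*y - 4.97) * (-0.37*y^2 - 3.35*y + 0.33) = 0.0074*y^5 + 1.1992*y^4 + 10.2222*y^3 + 0.6281*y^2 + 16.6693*y - 1.6401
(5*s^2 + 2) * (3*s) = 15*s^3 + 6*s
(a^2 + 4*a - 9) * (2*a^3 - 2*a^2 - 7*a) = 2*a^5 + 6*a^4 - 33*a^3 - 10*a^2 + 63*a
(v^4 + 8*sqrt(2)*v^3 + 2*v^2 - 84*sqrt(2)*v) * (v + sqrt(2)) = v^5 + 9*sqrt(2)*v^4 + 18*v^3 - 82*sqrt(2)*v^2 - 168*v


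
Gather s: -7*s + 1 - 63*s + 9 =10 - 70*s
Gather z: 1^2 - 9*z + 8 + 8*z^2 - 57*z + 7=8*z^2 - 66*z + 16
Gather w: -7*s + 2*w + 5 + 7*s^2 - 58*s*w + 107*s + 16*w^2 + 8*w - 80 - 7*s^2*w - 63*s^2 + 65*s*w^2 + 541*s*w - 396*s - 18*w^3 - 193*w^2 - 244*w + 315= -56*s^2 - 296*s - 18*w^3 + w^2*(65*s - 177) + w*(-7*s^2 + 483*s - 234) + 240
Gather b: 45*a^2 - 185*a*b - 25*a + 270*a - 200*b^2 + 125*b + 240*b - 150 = 45*a^2 + 245*a - 200*b^2 + b*(365 - 185*a) - 150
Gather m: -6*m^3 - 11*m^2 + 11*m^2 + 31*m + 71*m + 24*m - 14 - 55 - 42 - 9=-6*m^3 + 126*m - 120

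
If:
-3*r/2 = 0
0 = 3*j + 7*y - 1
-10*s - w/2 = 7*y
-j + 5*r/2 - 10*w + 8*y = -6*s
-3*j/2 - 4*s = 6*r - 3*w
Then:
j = 820/5071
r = 0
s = -24/461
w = 58/5071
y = 373/5071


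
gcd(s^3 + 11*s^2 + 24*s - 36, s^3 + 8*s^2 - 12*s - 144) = s^2 + 12*s + 36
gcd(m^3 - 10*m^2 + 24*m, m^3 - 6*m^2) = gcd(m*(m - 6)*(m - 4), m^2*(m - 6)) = m^2 - 6*m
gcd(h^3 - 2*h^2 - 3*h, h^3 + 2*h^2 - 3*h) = h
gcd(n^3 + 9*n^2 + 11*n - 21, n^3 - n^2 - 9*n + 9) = n^2 + 2*n - 3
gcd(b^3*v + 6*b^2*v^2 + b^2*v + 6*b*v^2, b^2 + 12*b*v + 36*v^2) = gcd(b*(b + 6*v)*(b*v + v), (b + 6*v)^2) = b + 6*v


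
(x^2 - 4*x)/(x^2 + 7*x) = (x - 4)/(x + 7)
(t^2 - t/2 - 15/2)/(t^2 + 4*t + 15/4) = 2*(t - 3)/(2*t + 3)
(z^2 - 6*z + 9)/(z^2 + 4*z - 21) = (z - 3)/(z + 7)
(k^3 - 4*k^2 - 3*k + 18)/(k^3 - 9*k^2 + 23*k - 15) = (k^2 - k - 6)/(k^2 - 6*k + 5)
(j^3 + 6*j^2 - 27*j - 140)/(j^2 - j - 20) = j + 7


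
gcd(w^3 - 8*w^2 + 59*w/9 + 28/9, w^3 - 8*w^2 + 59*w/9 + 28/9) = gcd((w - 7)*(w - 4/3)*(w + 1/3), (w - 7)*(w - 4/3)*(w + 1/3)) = w^3 - 8*w^2 + 59*w/9 + 28/9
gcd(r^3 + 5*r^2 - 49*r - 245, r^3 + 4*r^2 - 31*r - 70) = r + 7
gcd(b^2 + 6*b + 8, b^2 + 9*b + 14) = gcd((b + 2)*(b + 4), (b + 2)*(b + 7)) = b + 2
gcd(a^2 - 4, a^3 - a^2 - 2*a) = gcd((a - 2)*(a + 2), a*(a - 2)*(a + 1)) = a - 2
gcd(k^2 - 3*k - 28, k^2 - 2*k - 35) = k - 7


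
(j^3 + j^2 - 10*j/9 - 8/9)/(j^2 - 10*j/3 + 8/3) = (9*j^3 + 9*j^2 - 10*j - 8)/(3*(3*j^2 - 10*j + 8))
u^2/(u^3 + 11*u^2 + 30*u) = u/(u^2 + 11*u + 30)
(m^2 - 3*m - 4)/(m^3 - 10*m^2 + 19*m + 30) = (m - 4)/(m^2 - 11*m + 30)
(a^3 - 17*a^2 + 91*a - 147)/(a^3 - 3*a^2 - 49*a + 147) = (a - 7)/(a + 7)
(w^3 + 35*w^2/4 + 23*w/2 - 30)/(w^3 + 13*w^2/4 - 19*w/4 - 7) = (4*w^2 + 19*w - 30)/(4*w^2 - 3*w - 7)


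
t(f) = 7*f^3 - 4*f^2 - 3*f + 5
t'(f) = 21*f^2 - 8*f - 3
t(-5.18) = -1059.73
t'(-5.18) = 601.92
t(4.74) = 646.38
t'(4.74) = 430.90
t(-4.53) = -714.21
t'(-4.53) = 464.18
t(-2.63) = -142.12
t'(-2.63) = 163.29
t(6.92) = 2112.31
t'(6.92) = 947.25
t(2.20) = 53.58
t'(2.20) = 81.04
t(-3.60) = -362.63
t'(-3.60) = 297.96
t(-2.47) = -117.48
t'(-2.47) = 144.88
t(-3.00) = -211.00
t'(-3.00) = 210.00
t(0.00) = 5.00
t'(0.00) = -3.00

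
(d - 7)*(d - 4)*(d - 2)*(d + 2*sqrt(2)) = d^4 - 13*d^3 + 2*sqrt(2)*d^3 - 26*sqrt(2)*d^2 + 50*d^2 - 56*d + 100*sqrt(2)*d - 112*sqrt(2)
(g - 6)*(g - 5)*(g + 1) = g^3 - 10*g^2 + 19*g + 30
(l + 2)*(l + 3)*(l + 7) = l^3 + 12*l^2 + 41*l + 42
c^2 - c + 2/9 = (c - 2/3)*(c - 1/3)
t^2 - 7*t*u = t*(t - 7*u)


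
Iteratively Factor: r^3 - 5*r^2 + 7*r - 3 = (r - 3)*(r^2 - 2*r + 1) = (r - 3)*(r - 1)*(r - 1)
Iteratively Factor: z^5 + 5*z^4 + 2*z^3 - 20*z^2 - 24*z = (z + 3)*(z^4 + 2*z^3 - 4*z^2 - 8*z) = (z + 2)*(z + 3)*(z^3 - 4*z) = (z + 2)^2*(z + 3)*(z^2 - 2*z) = (z - 2)*(z + 2)^2*(z + 3)*(z)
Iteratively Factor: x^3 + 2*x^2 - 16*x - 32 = (x - 4)*(x^2 + 6*x + 8) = (x - 4)*(x + 2)*(x + 4)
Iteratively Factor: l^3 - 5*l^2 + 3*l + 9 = (l - 3)*(l^2 - 2*l - 3) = (l - 3)*(l + 1)*(l - 3)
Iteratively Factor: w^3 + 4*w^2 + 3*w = (w)*(w^2 + 4*w + 3) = w*(w + 1)*(w + 3)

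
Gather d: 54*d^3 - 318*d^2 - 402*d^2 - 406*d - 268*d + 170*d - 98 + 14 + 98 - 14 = 54*d^3 - 720*d^2 - 504*d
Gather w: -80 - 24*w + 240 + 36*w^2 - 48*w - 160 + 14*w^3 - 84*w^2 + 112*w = 14*w^3 - 48*w^2 + 40*w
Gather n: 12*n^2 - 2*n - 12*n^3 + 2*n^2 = -12*n^3 + 14*n^2 - 2*n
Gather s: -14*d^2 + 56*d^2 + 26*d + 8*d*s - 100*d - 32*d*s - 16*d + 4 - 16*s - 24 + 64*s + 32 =42*d^2 - 90*d + s*(48 - 24*d) + 12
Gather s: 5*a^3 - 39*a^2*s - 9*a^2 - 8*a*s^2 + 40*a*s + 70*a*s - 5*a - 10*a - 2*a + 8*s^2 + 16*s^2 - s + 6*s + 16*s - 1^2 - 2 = 5*a^3 - 9*a^2 - 17*a + s^2*(24 - 8*a) + s*(-39*a^2 + 110*a + 21) - 3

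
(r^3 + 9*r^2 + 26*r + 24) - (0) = r^3 + 9*r^2 + 26*r + 24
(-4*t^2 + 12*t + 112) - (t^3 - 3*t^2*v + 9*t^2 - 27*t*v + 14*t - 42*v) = -t^3 + 3*t^2*v - 13*t^2 + 27*t*v - 2*t + 42*v + 112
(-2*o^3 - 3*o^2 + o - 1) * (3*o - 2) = -6*o^4 - 5*o^3 + 9*o^2 - 5*o + 2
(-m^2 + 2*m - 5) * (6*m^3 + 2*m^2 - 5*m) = -6*m^5 + 10*m^4 - 21*m^3 - 20*m^2 + 25*m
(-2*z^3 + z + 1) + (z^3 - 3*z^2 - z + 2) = -z^3 - 3*z^2 + 3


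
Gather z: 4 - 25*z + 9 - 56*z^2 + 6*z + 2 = -56*z^2 - 19*z + 15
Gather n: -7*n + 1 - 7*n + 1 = 2 - 14*n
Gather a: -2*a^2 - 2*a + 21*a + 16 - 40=-2*a^2 + 19*a - 24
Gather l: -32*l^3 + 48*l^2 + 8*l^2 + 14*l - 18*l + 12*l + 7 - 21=-32*l^3 + 56*l^2 + 8*l - 14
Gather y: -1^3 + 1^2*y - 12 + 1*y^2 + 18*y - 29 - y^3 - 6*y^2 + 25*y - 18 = -y^3 - 5*y^2 + 44*y - 60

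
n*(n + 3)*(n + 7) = n^3 + 10*n^2 + 21*n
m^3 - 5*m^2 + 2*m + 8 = (m - 4)*(m - 2)*(m + 1)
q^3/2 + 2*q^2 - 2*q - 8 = (q/2 + 1)*(q - 2)*(q + 4)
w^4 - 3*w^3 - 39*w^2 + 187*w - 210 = (w - 5)*(w - 3)*(w - 2)*(w + 7)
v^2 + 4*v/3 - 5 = (v - 5/3)*(v + 3)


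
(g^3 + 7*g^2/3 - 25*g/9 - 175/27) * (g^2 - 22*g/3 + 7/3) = g^5 - 5*g^4 - 158*g^3/9 + 58*g^2/3 + 3325*g/81 - 1225/81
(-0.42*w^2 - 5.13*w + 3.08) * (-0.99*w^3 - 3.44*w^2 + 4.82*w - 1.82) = 0.4158*w^5 + 6.5235*w^4 + 12.5736*w^3 - 34.5574*w^2 + 24.1822*w - 5.6056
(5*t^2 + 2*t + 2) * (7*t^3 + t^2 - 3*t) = 35*t^5 + 19*t^4 + t^3 - 4*t^2 - 6*t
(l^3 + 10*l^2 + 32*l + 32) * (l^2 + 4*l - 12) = l^5 + 14*l^4 + 60*l^3 + 40*l^2 - 256*l - 384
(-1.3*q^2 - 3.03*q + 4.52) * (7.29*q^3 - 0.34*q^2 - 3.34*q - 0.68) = -9.477*q^5 - 21.6467*q^4 + 38.323*q^3 + 9.4674*q^2 - 13.0364*q - 3.0736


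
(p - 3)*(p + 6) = p^2 + 3*p - 18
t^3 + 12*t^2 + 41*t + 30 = (t + 1)*(t + 5)*(t + 6)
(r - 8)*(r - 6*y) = r^2 - 6*r*y - 8*r + 48*y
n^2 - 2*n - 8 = (n - 4)*(n + 2)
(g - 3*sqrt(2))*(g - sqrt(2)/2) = g^2 - 7*sqrt(2)*g/2 + 3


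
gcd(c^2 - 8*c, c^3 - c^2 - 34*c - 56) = 1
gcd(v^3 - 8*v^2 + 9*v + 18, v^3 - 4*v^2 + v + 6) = v^2 - 2*v - 3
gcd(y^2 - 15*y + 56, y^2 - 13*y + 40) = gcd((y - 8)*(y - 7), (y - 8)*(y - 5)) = y - 8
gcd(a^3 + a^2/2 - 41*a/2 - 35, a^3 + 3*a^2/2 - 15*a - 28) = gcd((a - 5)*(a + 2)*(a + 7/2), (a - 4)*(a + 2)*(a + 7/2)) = a^2 + 11*a/2 + 7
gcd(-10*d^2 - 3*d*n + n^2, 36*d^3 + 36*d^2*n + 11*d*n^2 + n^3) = 2*d + n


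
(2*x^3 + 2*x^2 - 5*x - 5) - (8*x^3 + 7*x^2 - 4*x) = -6*x^3 - 5*x^2 - x - 5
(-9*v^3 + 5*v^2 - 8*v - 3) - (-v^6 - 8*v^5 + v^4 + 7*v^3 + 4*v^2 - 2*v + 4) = v^6 + 8*v^5 - v^4 - 16*v^3 + v^2 - 6*v - 7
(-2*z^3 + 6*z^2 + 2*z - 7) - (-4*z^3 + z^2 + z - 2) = 2*z^3 + 5*z^2 + z - 5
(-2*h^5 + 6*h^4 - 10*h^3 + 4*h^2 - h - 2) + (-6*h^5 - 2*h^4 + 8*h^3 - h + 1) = -8*h^5 + 4*h^4 - 2*h^3 + 4*h^2 - 2*h - 1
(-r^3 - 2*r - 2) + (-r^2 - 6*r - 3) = -r^3 - r^2 - 8*r - 5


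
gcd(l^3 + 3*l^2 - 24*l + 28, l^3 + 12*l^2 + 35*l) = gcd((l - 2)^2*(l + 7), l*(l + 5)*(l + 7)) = l + 7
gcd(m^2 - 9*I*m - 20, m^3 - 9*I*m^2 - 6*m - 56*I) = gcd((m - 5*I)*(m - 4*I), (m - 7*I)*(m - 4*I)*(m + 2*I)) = m - 4*I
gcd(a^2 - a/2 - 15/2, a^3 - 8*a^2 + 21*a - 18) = a - 3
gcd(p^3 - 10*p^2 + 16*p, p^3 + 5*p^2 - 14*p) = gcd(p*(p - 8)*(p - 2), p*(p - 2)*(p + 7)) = p^2 - 2*p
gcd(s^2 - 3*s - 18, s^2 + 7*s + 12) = s + 3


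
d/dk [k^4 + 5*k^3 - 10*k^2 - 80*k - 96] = 4*k^3 + 15*k^2 - 20*k - 80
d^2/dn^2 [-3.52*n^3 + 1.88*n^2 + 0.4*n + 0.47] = 3.76 - 21.12*n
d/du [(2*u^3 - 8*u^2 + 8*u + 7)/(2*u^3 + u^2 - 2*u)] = 2*(9*u^4 - 20*u^3 - 17*u^2 - 7*u + 7)/(u^2*(4*u^4 + 4*u^3 - 7*u^2 - 4*u + 4))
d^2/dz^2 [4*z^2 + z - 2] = 8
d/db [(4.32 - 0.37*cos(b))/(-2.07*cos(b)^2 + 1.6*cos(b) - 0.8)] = (0.7659*cos(b)^2 - 17.8848*cos(b) + 6.616)*sin(b)/(4.2849*cos(b)^4 - 6.624*cos(b)^3 + 5.872*cos(b)^2 - 2.56*cos(b) + 0.64)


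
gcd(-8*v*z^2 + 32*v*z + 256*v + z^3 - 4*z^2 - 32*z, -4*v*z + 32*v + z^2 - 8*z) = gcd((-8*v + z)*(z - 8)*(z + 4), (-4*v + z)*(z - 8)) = z - 8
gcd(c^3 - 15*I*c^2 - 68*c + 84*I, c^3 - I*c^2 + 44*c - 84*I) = c^2 - 8*I*c - 12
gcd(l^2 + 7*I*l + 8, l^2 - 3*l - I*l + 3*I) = l - I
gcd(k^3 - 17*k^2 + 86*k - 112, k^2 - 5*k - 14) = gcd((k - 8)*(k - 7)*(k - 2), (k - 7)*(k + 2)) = k - 7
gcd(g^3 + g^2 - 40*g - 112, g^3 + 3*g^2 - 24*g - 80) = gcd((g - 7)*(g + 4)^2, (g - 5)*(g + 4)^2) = g^2 + 8*g + 16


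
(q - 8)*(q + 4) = q^2 - 4*q - 32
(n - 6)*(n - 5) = n^2 - 11*n + 30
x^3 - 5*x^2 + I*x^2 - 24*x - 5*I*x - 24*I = (x - 8)*(x + 3)*(x + I)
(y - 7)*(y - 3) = y^2 - 10*y + 21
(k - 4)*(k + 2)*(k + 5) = k^3 + 3*k^2 - 18*k - 40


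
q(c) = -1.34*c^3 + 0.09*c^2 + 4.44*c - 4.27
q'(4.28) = -68.43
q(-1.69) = -5.05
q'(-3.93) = -58.36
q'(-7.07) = -197.77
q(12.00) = -2253.55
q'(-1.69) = -7.35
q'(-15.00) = -902.76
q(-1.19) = -7.17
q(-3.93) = 61.01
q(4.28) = -88.68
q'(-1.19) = -1.47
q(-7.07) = 442.38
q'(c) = -4.02*c^2 + 0.18*c + 4.44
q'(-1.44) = -4.16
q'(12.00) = -572.28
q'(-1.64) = -6.67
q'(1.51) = -4.45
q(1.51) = -1.97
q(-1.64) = -5.40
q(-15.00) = 4471.88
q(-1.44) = -6.48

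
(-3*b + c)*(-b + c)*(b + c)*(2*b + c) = 6*b^4 + b^3*c - 7*b^2*c^2 - b*c^3 + c^4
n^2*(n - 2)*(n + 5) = n^4 + 3*n^3 - 10*n^2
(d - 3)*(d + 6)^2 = d^3 + 9*d^2 - 108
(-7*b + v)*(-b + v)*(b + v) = 7*b^3 - b^2*v - 7*b*v^2 + v^3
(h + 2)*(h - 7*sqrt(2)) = h^2 - 7*sqrt(2)*h + 2*h - 14*sqrt(2)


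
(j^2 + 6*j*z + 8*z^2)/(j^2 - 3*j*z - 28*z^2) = (-j - 2*z)/(-j + 7*z)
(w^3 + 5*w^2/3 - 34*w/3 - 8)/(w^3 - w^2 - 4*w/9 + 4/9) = 3*(w^2 + w - 12)/(3*w^2 - 5*w + 2)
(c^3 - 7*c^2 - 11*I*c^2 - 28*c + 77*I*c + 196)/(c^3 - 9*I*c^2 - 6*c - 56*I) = (c - 7)/(c + 2*I)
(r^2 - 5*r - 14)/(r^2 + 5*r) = (r^2 - 5*r - 14)/(r*(r + 5))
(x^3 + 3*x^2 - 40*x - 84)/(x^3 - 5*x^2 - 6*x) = (x^2 + 9*x + 14)/(x*(x + 1))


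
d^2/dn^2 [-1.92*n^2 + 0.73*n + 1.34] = -3.84000000000000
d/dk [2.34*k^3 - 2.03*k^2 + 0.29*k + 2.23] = 7.02*k^2 - 4.06*k + 0.29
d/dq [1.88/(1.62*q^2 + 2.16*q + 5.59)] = (-6.0912*q - 4.0608)/(1.62*q^2 + 2.16*q + 5.59)^2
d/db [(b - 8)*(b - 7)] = 2*b - 15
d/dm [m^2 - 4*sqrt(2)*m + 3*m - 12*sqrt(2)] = 2*m - 4*sqrt(2) + 3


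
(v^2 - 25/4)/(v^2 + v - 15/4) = (2*v - 5)/(2*v - 3)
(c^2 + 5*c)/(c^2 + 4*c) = (c + 5)/(c + 4)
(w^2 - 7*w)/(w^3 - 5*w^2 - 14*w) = 1/(w + 2)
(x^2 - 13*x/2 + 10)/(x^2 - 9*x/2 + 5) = (x - 4)/(x - 2)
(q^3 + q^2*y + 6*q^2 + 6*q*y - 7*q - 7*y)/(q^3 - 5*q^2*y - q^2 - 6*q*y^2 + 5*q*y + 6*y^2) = (-q - 7)/(-q + 6*y)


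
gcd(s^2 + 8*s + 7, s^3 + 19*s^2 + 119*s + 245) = s + 7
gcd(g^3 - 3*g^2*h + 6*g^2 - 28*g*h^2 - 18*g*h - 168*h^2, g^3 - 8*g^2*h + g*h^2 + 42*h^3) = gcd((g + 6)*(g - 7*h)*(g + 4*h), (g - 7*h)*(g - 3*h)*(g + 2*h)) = g - 7*h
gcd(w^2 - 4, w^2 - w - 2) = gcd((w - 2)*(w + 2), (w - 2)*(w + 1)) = w - 2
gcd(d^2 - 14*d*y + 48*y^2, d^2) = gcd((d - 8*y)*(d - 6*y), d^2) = 1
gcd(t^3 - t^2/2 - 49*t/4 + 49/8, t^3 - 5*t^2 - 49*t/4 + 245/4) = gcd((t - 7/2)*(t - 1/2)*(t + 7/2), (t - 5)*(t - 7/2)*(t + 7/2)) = t^2 - 49/4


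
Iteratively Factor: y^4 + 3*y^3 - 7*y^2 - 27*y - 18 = (y - 3)*(y^3 + 6*y^2 + 11*y + 6) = (y - 3)*(y + 1)*(y^2 + 5*y + 6) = (y - 3)*(y + 1)*(y + 2)*(y + 3)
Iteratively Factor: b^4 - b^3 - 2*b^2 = (b + 1)*(b^3 - 2*b^2) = b*(b + 1)*(b^2 - 2*b) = b*(b - 2)*(b + 1)*(b)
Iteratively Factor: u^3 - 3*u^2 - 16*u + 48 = (u - 4)*(u^2 + u - 12) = (u - 4)*(u + 4)*(u - 3)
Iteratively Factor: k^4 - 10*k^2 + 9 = (k - 1)*(k^3 + k^2 - 9*k - 9) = (k - 1)*(k + 1)*(k^2 - 9) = (k - 3)*(k - 1)*(k + 1)*(k + 3)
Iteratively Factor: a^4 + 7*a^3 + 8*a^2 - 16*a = (a - 1)*(a^3 + 8*a^2 + 16*a) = (a - 1)*(a + 4)*(a^2 + 4*a) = a*(a - 1)*(a + 4)*(a + 4)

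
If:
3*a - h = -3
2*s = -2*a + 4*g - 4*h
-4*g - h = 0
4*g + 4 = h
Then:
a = -1/3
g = -1/2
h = 2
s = -14/3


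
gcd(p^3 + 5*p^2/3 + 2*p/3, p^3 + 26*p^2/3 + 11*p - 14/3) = 1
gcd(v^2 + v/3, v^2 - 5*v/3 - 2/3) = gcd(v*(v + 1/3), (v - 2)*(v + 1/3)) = v + 1/3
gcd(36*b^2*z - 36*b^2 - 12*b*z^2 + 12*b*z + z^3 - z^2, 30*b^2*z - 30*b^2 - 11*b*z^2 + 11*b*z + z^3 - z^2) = -6*b*z + 6*b + z^2 - z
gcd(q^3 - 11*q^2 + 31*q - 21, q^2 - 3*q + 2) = q - 1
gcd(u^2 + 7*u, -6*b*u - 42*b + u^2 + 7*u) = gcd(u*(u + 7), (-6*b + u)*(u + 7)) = u + 7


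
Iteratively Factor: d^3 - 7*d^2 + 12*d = (d - 4)*(d^2 - 3*d) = d*(d - 4)*(d - 3)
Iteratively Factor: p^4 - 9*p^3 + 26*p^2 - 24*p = (p - 2)*(p^3 - 7*p^2 + 12*p) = p*(p - 2)*(p^2 - 7*p + 12) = p*(p - 3)*(p - 2)*(p - 4)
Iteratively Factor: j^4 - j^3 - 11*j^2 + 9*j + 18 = (j - 3)*(j^3 + 2*j^2 - 5*j - 6) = (j - 3)*(j + 3)*(j^2 - j - 2) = (j - 3)*(j - 2)*(j + 3)*(j + 1)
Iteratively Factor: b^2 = (b)*(b)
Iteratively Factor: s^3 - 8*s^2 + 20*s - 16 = (s - 4)*(s^2 - 4*s + 4) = (s - 4)*(s - 2)*(s - 2)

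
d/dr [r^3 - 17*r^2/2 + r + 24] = 3*r^2 - 17*r + 1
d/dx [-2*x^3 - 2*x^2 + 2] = 2*x*(-3*x - 2)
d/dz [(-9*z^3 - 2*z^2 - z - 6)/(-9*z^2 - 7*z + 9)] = (81*z^4 + 126*z^3 - 238*z^2 - 144*z - 51)/(81*z^4 + 126*z^3 - 113*z^2 - 126*z + 81)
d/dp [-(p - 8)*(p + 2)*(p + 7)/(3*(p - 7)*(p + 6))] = (-p^4 + 2*p^3 + 69*p^2 - 140*p - 2324)/(3*(p^4 - 2*p^3 - 83*p^2 + 84*p + 1764))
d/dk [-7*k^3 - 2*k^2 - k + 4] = -21*k^2 - 4*k - 1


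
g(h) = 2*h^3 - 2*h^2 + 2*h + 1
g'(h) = 6*h^2 - 4*h + 2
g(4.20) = 122.30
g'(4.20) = 91.04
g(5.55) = 292.40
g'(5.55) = 164.62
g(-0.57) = -1.16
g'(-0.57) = 6.23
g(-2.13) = -31.66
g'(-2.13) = 37.74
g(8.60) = 1142.39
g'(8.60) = 411.36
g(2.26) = 18.39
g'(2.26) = 23.61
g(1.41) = 5.45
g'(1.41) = 8.29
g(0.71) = 2.13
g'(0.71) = 2.18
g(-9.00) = -1637.00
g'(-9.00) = 524.00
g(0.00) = 1.00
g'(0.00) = 2.00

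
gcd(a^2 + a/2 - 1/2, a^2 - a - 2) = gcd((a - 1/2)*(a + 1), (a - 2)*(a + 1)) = a + 1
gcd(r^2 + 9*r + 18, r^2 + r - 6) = r + 3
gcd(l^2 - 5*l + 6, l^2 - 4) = l - 2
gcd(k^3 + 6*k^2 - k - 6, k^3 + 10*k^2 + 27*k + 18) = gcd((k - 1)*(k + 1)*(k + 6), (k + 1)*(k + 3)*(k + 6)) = k^2 + 7*k + 6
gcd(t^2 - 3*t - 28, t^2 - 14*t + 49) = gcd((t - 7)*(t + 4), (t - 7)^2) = t - 7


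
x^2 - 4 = (x - 2)*(x + 2)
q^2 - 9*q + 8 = (q - 8)*(q - 1)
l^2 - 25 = (l - 5)*(l + 5)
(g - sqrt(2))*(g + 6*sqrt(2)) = g^2 + 5*sqrt(2)*g - 12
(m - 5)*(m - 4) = m^2 - 9*m + 20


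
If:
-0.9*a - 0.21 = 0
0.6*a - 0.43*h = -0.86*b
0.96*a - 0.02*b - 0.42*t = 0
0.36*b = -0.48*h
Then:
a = -0.23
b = 0.12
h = -0.09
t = -0.54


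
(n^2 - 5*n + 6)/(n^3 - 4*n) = (n - 3)/(n*(n + 2))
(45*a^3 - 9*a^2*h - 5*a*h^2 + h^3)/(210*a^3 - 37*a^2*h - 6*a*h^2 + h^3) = (9*a^2 - h^2)/(42*a^2 + a*h - h^2)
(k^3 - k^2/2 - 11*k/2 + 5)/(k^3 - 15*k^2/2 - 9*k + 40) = (k - 1)/(k - 8)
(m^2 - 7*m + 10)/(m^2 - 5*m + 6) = (m - 5)/(m - 3)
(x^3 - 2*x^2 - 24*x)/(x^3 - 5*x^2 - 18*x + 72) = x/(x - 3)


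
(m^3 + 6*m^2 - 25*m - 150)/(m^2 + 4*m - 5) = (m^2 + m - 30)/(m - 1)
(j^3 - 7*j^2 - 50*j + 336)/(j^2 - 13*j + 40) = (j^2 + j - 42)/(j - 5)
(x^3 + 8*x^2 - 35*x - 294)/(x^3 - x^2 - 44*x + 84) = (x + 7)/(x - 2)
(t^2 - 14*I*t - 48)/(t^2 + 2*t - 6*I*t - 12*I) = (t - 8*I)/(t + 2)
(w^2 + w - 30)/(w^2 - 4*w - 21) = (-w^2 - w + 30)/(-w^2 + 4*w + 21)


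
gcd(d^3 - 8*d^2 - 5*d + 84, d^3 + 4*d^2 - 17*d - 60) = d^2 - d - 12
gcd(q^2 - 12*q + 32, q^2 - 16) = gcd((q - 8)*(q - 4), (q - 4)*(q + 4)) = q - 4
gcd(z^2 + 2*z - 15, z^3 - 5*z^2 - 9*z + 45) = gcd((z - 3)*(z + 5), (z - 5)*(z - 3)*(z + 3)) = z - 3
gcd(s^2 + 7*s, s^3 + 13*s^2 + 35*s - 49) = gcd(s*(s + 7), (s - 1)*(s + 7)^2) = s + 7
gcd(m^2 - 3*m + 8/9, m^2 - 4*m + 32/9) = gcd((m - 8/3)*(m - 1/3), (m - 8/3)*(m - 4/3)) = m - 8/3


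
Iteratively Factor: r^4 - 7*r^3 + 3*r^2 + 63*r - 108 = (r - 3)*(r^3 - 4*r^2 - 9*r + 36) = (r - 3)^2*(r^2 - r - 12) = (r - 3)^2*(r + 3)*(r - 4)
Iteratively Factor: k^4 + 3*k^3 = (k)*(k^3 + 3*k^2) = k*(k + 3)*(k^2) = k^2*(k + 3)*(k)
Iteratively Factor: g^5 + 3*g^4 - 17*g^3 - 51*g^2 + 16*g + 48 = (g + 4)*(g^4 - g^3 - 13*g^2 + g + 12) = (g + 3)*(g + 4)*(g^3 - 4*g^2 - g + 4) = (g + 1)*(g + 3)*(g + 4)*(g^2 - 5*g + 4) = (g - 4)*(g + 1)*(g + 3)*(g + 4)*(g - 1)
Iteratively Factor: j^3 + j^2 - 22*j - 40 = (j + 4)*(j^2 - 3*j - 10) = (j - 5)*(j + 4)*(j + 2)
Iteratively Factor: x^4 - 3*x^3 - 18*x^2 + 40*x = (x - 5)*(x^3 + 2*x^2 - 8*x) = (x - 5)*(x - 2)*(x^2 + 4*x) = (x - 5)*(x - 2)*(x + 4)*(x)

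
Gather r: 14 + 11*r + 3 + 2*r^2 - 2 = 2*r^2 + 11*r + 15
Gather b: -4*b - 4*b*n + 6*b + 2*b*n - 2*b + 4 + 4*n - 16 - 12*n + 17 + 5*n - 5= -2*b*n - 3*n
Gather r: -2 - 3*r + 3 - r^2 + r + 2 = -r^2 - 2*r + 3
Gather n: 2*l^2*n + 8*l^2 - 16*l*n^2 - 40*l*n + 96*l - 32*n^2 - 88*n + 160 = 8*l^2 + 96*l + n^2*(-16*l - 32) + n*(2*l^2 - 40*l - 88) + 160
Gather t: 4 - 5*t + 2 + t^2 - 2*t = t^2 - 7*t + 6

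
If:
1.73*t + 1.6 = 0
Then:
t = -0.92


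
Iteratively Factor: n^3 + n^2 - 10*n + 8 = (n + 4)*(n^2 - 3*n + 2) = (n - 2)*(n + 4)*(n - 1)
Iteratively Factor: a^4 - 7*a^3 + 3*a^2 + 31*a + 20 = (a - 5)*(a^3 - 2*a^2 - 7*a - 4) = (a - 5)*(a + 1)*(a^2 - 3*a - 4) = (a - 5)*(a + 1)^2*(a - 4)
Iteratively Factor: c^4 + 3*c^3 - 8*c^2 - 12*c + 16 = (c + 2)*(c^3 + c^2 - 10*c + 8) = (c + 2)*(c + 4)*(c^2 - 3*c + 2) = (c - 1)*(c + 2)*(c + 4)*(c - 2)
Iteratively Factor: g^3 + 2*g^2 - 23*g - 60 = (g + 4)*(g^2 - 2*g - 15) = (g + 3)*(g + 4)*(g - 5)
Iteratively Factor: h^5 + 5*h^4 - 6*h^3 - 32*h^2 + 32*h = (h + 4)*(h^4 + h^3 - 10*h^2 + 8*h) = h*(h + 4)*(h^3 + h^2 - 10*h + 8) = h*(h + 4)^2*(h^2 - 3*h + 2) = h*(h - 1)*(h + 4)^2*(h - 2)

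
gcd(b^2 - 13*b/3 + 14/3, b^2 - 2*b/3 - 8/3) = b - 2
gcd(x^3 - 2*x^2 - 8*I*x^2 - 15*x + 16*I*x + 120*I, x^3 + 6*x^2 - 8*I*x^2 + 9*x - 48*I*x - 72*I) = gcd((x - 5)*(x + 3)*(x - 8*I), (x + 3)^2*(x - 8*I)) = x^2 + x*(3 - 8*I) - 24*I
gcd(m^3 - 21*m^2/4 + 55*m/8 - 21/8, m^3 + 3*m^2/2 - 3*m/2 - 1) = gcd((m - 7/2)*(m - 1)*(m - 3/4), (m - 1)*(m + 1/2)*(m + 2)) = m - 1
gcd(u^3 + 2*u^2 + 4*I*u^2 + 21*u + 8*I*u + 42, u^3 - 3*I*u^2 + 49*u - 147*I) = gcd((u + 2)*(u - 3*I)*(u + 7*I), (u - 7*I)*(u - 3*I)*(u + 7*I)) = u^2 + 4*I*u + 21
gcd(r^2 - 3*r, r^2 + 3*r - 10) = 1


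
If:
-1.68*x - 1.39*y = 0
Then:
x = -0.827380952380952*y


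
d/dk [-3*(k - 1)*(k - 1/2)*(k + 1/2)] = -9*k^2 + 6*k + 3/4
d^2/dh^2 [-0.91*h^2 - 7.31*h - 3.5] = -1.82000000000000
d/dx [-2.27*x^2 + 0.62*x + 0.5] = 0.62 - 4.54*x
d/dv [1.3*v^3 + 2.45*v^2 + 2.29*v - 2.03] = 3.9*v^2 + 4.9*v + 2.29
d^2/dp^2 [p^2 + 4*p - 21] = 2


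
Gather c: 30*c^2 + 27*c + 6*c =30*c^2 + 33*c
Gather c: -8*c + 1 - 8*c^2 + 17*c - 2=-8*c^2 + 9*c - 1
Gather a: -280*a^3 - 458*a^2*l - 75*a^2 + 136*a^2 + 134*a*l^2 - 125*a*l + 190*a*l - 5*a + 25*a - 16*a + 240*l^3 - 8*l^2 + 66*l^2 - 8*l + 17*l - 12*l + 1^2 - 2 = -280*a^3 + a^2*(61 - 458*l) + a*(134*l^2 + 65*l + 4) + 240*l^3 + 58*l^2 - 3*l - 1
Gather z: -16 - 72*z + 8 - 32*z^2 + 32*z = -32*z^2 - 40*z - 8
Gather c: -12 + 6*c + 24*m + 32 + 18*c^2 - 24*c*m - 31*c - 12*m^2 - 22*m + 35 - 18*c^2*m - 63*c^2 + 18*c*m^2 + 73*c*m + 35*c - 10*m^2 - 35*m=c^2*(-18*m - 45) + c*(18*m^2 + 49*m + 10) - 22*m^2 - 33*m + 55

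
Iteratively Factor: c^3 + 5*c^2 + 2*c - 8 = (c - 1)*(c^2 + 6*c + 8) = (c - 1)*(c + 4)*(c + 2)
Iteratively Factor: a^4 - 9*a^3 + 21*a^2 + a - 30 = (a - 5)*(a^3 - 4*a^2 + a + 6) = (a - 5)*(a - 3)*(a^2 - a - 2) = (a - 5)*(a - 3)*(a + 1)*(a - 2)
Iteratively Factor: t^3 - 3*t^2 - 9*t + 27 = (t - 3)*(t^2 - 9) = (t - 3)*(t + 3)*(t - 3)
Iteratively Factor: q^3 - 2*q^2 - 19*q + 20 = (q - 1)*(q^2 - q - 20) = (q - 1)*(q + 4)*(q - 5)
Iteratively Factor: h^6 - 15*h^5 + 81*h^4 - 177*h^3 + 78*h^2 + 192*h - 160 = (h - 4)*(h^5 - 11*h^4 + 37*h^3 - 29*h^2 - 38*h + 40) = (h - 4)*(h + 1)*(h^4 - 12*h^3 + 49*h^2 - 78*h + 40) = (h - 4)^2*(h + 1)*(h^3 - 8*h^2 + 17*h - 10) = (h - 4)^2*(h - 2)*(h + 1)*(h^2 - 6*h + 5) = (h - 5)*(h - 4)^2*(h - 2)*(h + 1)*(h - 1)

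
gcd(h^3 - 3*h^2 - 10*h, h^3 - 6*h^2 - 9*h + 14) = h + 2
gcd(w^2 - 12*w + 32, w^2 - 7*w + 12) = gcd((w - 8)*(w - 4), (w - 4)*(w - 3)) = w - 4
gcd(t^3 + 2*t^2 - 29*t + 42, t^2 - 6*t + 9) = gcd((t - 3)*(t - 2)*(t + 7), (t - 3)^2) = t - 3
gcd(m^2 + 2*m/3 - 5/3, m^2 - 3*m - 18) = 1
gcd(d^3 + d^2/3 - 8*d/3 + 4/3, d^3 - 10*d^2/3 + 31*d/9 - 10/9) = d^2 - 5*d/3 + 2/3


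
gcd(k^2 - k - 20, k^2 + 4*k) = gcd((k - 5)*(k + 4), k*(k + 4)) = k + 4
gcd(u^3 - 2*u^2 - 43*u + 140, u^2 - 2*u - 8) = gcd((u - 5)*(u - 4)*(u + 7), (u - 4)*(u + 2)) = u - 4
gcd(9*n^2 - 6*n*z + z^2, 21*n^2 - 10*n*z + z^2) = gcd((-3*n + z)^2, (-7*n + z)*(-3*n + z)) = -3*n + z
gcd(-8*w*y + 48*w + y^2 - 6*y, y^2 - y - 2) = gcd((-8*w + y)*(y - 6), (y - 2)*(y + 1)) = 1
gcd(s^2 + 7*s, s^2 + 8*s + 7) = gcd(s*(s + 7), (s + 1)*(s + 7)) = s + 7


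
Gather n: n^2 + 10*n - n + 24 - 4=n^2 + 9*n + 20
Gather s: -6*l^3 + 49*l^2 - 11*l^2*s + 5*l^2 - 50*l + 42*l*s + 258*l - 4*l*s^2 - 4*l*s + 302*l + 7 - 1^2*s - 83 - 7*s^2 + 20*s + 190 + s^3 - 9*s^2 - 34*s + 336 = -6*l^3 + 54*l^2 + 510*l + s^3 + s^2*(-4*l - 16) + s*(-11*l^2 + 38*l - 15) + 450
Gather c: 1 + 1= 2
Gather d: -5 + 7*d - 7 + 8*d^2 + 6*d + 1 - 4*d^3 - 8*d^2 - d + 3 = -4*d^3 + 12*d - 8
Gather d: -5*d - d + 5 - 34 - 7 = -6*d - 36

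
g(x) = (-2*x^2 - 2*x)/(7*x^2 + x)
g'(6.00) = 0.01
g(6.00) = -0.33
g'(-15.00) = 0.00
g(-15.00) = -0.27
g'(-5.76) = 0.01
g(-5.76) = -0.24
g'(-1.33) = 0.17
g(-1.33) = -0.08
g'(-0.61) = 1.12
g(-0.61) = 0.24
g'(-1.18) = 0.23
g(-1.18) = -0.05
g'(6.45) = 0.01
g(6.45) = -0.32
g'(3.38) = 0.02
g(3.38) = -0.36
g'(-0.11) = 226.84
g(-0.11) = -7.74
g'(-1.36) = 0.17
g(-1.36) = -0.08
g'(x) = (-14*x - 1)*(-2*x^2 - 2*x)/(7*x^2 + x)^2 + (-4*x - 2)/(7*x^2 + x) = 12/(49*x^2 + 14*x + 1)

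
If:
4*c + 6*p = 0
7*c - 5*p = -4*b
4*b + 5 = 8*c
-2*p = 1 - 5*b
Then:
No Solution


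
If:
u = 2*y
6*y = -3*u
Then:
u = 0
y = 0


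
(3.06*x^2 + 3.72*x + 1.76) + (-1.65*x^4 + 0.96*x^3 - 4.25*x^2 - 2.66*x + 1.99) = -1.65*x^4 + 0.96*x^3 - 1.19*x^2 + 1.06*x + 3.75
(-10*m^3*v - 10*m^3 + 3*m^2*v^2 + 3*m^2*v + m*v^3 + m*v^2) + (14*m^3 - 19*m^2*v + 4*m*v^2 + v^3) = -10*m^3*v + 4*m^3 + 3*m^2*v^2 - 16*m^2*v + m*v^3 + 5*m*v^2 + v^3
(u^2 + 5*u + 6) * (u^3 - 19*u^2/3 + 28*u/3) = u^5 - 4*u^4/3 - 49*u^3/3 + 26*u^2/3 + 56*u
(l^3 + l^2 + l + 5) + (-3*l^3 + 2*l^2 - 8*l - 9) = -2*l^3 + 3*l^2 - 7*l - 4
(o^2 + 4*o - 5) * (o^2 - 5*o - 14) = o^4 - o^3 - 39*o^2 - 31*o + 70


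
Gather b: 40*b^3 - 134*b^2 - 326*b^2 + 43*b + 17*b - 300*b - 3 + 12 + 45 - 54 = 40*b^3 - 460*b^2 - 240*b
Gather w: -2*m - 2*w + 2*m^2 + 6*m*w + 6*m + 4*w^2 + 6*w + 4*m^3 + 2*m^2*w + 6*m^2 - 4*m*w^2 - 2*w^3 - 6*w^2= 4*m^3 + 8*m^2 + 4*m - 2*w^3 + w^2*(-4*m - 2) + w*(2*m^2 + 6*m + 4)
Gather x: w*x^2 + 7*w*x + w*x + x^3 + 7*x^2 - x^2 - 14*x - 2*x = x^3 + x^2*(w + 6) + x*(8*w - 16)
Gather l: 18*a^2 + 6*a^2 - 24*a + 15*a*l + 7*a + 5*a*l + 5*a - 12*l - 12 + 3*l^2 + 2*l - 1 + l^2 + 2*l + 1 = 24*a^2 - 12*a + 4*l^2 + l*(20*a - 8) - 12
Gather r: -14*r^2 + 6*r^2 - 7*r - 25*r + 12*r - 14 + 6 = -8*r^2 - 20*r - 8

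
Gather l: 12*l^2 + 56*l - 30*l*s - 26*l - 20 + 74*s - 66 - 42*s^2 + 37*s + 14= 12*l^2 + l*(30 - 30*s) - 42*s^2 + 111*s - 72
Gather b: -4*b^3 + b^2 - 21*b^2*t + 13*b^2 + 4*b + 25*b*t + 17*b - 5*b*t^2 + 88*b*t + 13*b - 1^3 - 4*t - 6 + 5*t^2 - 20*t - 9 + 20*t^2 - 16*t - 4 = -4*b^3 + b^2*(14 - 21*t) + b*(-5*t^2 + 113*t + 34) + 25*t^2 - 40*t - 20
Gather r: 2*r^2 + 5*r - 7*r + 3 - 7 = 2*r^2 - 2*r - 4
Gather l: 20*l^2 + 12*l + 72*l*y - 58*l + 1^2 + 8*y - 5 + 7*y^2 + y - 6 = 20*l^2 + l*(72*y - 46) + 7*y^2 + 9*y - 10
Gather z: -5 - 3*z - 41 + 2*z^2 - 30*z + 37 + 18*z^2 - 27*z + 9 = 20*z^2 - 60*z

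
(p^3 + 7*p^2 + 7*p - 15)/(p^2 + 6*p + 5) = (p^2 + 2*p - 3)/(p + 1)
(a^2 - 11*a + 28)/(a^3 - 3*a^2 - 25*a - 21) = (a - 4)/(a^2 + 4*a + 3)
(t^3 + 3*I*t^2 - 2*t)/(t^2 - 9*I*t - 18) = t*(-t^2 - 3*I*t + 2)/(-t^2 + 9*I*t + 18)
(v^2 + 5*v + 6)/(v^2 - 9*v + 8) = (v^2 + 5*v + 6)/(v^2 - 9*v + 8)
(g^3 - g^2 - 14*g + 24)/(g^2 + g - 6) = (g^2 + g - 12)/(g + 3)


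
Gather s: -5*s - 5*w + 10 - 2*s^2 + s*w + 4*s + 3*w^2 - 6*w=-2*s^2 + s*(w - 1) + 3*w^2 - 11*w + 10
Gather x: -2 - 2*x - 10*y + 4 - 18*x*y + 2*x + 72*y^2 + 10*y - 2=-18*x*y + 72*y^2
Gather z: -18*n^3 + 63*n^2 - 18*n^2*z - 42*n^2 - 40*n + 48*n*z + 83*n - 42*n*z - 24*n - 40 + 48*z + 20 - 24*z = -18*n^3 + 21*n^2 + 19*n + z*(-18*n^2 + 6*n + 24) - 20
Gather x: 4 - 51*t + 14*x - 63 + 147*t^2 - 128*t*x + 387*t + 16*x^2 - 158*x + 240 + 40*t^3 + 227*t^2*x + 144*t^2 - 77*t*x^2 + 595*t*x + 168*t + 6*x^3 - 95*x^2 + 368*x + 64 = 40*t^3 + 291*t^2 + 504*t + 6*x^3 + x^2*(-77*t - 79) + x*(227*t^2 + 467*t + 224) + 245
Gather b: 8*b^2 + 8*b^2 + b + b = 16*b^2 + 2*b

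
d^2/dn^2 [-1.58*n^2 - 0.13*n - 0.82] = -3.16000000000000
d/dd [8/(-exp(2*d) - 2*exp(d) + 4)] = 16*(exp(d) + 1)*exp(d)/(exp(2*d) + 2*exp(d) - 4)^2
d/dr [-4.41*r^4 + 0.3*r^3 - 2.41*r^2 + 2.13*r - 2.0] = -17.64*r^3 + 0.9*r^2 - 4.82*r + 2.13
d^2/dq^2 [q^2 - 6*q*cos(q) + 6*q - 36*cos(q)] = 6*q*cos(q) + 12*sin(q) + 36*cos(q) + 2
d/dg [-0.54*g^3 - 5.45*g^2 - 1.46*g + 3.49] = -1.62*g^2 - 10.9*g - 1.46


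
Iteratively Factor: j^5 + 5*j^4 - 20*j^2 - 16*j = (j + 1)*(j^4 + 4*j^3 - 4*j^2 - 16*j) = (j - 2)*(j + 1)*(j^3 + 6*j^2 + 8*j) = j*(j - 2)*(j + 1)*(j^2 + 6*j + 8) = j*(j - 2)*(j + 1)*(j + 4)*(j + 2)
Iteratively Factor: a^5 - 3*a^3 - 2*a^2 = (a + 1)*(a^4 - a^3 - 2*a^2) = (a + 1)^2*(a^3 - 2*a^2) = (a - 2)*(a + 1)^2*(a^2) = a*(a - 2)*(a + 1)^2*(a)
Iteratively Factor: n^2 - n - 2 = (n - 2)*(n + 1)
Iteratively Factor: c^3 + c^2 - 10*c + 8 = (c - 1)*(c^2 + 2*c - 8) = (c - 2)*(c - 1)*(c + 4)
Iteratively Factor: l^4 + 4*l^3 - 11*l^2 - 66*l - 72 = (l + 3)*(l^3 + l^2 - 14*l - 24) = (l - 4)*(l + 3)*(l^2 + 5*l + 6) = (l - 4)*(l + 2)*(l + 3)*(l + 3)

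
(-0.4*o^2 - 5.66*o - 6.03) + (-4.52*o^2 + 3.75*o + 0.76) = -4.92*o^2 - 1.91*o - 5.27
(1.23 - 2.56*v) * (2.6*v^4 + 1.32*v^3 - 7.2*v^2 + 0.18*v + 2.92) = -6.656*v^5 - 0.1812*v^4 + 20.0556*v^3 - 9.3168*v^2 - 7.2538*v + 3.5916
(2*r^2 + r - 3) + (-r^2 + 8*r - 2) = r^2 + 9*r - 5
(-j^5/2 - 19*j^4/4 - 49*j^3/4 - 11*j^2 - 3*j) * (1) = -j^5/2 - 19*j^4/4 - 49*j^3/4 - 11*j^2 - 3*j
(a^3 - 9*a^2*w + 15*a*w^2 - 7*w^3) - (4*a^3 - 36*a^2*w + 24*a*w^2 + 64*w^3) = -3*a^3 + 27*a^2*w - 9*a*w^2 - 71*w^3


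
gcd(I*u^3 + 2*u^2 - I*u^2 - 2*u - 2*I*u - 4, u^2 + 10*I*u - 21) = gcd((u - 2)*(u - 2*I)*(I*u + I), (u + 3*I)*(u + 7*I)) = 1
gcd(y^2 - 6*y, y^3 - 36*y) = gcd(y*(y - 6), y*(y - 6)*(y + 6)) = y^2 - 6*y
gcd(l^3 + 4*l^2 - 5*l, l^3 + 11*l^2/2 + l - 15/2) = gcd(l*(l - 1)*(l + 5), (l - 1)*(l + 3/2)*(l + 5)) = l^2 + 4*l - 5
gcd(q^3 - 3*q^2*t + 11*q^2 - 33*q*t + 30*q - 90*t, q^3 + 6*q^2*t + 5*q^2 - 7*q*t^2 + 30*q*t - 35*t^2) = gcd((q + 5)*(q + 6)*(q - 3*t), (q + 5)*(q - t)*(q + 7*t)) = q + 5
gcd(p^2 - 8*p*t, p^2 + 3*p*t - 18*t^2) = 1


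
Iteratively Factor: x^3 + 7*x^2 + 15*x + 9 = (x + 3)*(x^2 + 4*x + 3) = (x + 3)^2*(x + 1)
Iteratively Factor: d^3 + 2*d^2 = (d)*(d^2 + 2*d) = d*(d + 2)*(d)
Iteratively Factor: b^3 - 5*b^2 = (b)*(b^2 - 5*b) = b^2*(b - 5)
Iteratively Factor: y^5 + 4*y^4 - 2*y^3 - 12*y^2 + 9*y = (y)*(y^4 + 4*y^3 - 2*y^2 - 12*y + 9) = y*(y + 3)*(y^3 + y^2 - 5*y + 3) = y*(y - 1)*(y + 3)*(y^2 + 2*y - 3) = y*(y - 1)*(y + 3)^2*(y - 1)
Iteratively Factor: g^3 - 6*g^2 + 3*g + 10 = (g - 2)*(g^2 - 4*g - 5) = (g - 5)*(g - 2)*(g + 1)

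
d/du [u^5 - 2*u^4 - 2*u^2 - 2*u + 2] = 5*u^4 - 8*u^3 - 4*u - 2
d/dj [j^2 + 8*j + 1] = 2*j + 8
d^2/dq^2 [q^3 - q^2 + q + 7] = 6*q - 2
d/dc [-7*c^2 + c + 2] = 1 - 14*c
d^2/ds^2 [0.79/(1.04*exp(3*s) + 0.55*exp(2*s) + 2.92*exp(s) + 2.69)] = (0.79*(3.12*exp(2*s) + 1.1*exp(s) + 2.92)*(6.24*exp(2*s) + 2.2*exp(s) + 5.84)*exp(s) - (7.3944*exp(2*s) + 1.738*exp(s) + 2.3068)*(1.04*exp(3*s) + 0.55*exp(2*s) + 2.92*exp(s) + 2.69))*exp(s)/(1.04*exp(3*s) + 0.55*exp(2*s) + 2.92*exp(s) + 2.69)^3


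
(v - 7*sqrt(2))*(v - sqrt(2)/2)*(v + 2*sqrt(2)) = v^3 - 11*sqrt(2)*v^2/2 - 23*v + 14*sqrt(2)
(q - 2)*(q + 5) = q^2 + 3*q - 10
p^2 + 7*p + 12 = (p + 3)*(p + 4)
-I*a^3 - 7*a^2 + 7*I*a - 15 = (a - 5*I)*(a - 3*I)*(-I*a + 1)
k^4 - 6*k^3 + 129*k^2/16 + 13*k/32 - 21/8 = (k - 4)*(k - 7/4)*(k - 3/4)*(k + 1/2)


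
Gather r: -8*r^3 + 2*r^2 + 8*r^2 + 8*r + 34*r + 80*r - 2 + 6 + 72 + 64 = -8*r^3 + 10*r^2 + 122*r + 140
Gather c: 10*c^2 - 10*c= 10*c^2 - 10*c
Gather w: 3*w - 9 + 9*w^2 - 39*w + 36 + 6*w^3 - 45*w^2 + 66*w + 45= 6*w^3 - 36*w^2 + 30*w + 72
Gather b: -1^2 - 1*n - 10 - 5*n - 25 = -6*n - 36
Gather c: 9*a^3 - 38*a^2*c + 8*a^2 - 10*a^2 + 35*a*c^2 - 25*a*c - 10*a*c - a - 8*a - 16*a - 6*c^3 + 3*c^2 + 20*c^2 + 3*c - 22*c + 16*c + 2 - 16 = 9*a^3 - 2*a^2 - 25*a - 6*c^3 + c^2*(35*a + 23) + c*(-38*a^2 - 35*a - 3) - 14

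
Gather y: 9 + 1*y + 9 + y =2*y + 18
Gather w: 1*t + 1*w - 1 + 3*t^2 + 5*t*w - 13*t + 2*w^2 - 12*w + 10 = 3*t^2 - 12*t + 2*w^2 + w*(5*t - 11) + 9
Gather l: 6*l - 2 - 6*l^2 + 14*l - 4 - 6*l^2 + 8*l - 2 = -12*l^2 + 28*l - 8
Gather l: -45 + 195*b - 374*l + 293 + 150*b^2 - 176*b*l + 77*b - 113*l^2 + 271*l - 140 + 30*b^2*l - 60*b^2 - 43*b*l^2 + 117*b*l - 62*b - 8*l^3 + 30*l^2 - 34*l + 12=90*b^2 + 210*b - 8*l^3 + l^2*(-43*b - 83) + l*(30*b^2 - 59*b - 137) + 120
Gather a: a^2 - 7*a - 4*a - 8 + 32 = a^2 - 11*a + 24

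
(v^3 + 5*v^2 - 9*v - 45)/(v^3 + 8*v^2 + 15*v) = (v - 3)/v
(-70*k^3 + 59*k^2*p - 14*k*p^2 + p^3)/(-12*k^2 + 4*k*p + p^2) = (35*k^2 - 12*k*p + p^2)/(6*k + p)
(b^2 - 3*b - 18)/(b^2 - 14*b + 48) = (b + 3)/(b - 8)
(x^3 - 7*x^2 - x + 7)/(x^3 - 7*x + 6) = (x^2 - 6*x - 7)/(x^2 + x - 6)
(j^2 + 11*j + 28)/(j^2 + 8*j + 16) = (j + 7)/(j + 4)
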